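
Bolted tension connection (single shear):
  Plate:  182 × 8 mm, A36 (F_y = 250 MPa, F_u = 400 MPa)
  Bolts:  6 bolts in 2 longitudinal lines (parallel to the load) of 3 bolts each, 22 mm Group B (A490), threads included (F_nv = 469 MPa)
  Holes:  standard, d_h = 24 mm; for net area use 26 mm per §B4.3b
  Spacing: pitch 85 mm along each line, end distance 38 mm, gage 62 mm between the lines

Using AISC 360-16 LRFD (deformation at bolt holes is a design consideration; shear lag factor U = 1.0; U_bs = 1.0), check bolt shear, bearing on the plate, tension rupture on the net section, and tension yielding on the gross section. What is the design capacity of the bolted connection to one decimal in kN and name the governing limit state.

Bolt shear: A_b = π(22)²/4 = 380.13 mm². φR_n = 0.75 × 469 × 380.13 × 6 × 1 = 802.3 kN.
Bearing (8 mm plate, F_u = 400 MPa): end bolts L_c = 38 − 24/2 = 26, R_n = min(1.2×26×8×400, 2.4×22×8×400) = 99.84 kN/bolt; interior L_c = 85 − 24 = 61, R_n = 168.96 kN/bolt. φR_n = 0.75 × (2×99.84 + 4×168.96) = 656.6 kN.
Tension rupture (net): A_n = (182 − 2×26)×8 = 1040 mm² (U = 1.0, A_e = A_n). φR_n = 0.75 × 400 × 1040 = 312.0 kN.
Tension yield (gross): A_g = 182×8 = 1456 mm². φR_n = 0.90 × 250 × 1456 = 327.6 kN.
Governing: min(802.3, 656.6, 312.0, 327.6) = 312.0 kN → net-section rupture.

312.0 kN (net-section rupture governs)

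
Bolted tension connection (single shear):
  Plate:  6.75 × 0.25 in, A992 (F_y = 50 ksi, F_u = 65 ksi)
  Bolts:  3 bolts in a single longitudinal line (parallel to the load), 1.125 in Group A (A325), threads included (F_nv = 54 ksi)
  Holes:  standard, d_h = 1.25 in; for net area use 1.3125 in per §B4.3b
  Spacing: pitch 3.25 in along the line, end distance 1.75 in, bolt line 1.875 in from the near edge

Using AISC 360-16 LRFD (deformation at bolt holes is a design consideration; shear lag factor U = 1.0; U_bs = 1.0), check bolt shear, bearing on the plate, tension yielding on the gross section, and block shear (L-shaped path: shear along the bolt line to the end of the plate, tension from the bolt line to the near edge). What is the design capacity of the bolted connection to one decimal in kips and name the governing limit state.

Bolt shear: A_b = π(1.125)²/4 = 0.99402 in². φR_n = 0.75 × 54 × 0.99402 × 3 × 1 = 120.8 kips.
Bearing (0.25 in plate, F_u = 65 ksi): end bolts L_c = 1.75 − 1.25/2 = 1.125, R_n = min(1.2×1.125×0.25×65, 2.4×1.125×0.25×65) = 21.938 kips/bolt; interior L_c = 3.25 − 1.25 = 2, R_n = 39 kips/bolt. φR_n = 0.75 × (1×21.938 + 2×39) = 75.0 kips.
Tension yield (gross): A_g = 6.75×0.25 = 1.6875 in². φR_n = 0.90 × 50 × 1.6875 = 75.9 kips.
Block shear: shear path 1×[1.75+2×3.25] = 1×8.25 in, A_gv = 2.0625, A_nv = 1×(8.25 − 2.5×1.3125)×0.25 = 1.2422 in²; tension to near edge: (1.875 − 0.5×1.3125)×0.25 = 0.30469 in². R_n = min(0.6×65×1.2422, 0.6×50×2.0625) + 1.0×65×0.30469 = min(48.446, 61.875) + 19.805 = 68.251 kips. φR_n = 0.75 × 68.251 = 51.2 kips.
Governing: min(120.8, 75.0, 75.9, 51.2) = 51.2 kips → block shear.

51.2 kips (block shear governs)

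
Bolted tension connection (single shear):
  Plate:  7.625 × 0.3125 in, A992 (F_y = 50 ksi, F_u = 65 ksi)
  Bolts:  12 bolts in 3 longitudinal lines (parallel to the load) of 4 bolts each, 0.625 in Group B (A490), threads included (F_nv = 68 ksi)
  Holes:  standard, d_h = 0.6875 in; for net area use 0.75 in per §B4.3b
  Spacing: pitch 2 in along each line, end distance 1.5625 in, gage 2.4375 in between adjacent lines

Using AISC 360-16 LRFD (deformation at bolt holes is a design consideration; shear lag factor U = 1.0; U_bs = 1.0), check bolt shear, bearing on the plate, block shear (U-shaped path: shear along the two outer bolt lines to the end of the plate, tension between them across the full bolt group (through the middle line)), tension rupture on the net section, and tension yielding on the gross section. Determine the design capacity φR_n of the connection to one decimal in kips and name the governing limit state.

Bolt shear: A_b = π(0.625)²/4 = 0.3068 in². φR_n = 0.75 × 68 × 0.3068 × 12 × 1 = 187.8 kips.
Bearing (0.3125 in plate, F_u = 65 ksi): end bolts L_c = 1.5625 − 0.6875/2 = 1.21875, R_n = min(1.2×1.21875×0.3125×65, 2.4×0.625×0.3125×65) = 29.707 kips/bolt; interior L_c = 2 − 0.6875 = 1.3125, R_n = 30.469 kips/bolt. φR_n = 0.75 × (3×29.707 + 9×30.469) = 272.5 kips.
Block shear: shear path 2×[1.5625+3×2] = 2×7.5625 in, A_gv = 4.7266, A_nv = 2×(7.5625 − 3.5×0.75)×0.3125 = 3.0859 in²; tension across gage: (4.875 − 2×0.75)×0.3125 = 1.0547 in². R_n = min(0.6×65×3.0859, 0.6×50×4.7266) + 1.0×65×1.0547 = min(120.35, 141.8) + 68.556 = 188.91 kips. φR_n = 0.75 × 188.91 = 141.7 kips.
Tension rupture (net): A_n = (7.625 − 3×0.75)×0.3125 = 1.6797 in² (U = 1.0, A_e = A_n). φR_n = 0.75 × 65 × 1.6797 = 81.9 kips.
Tension yield (gross): A_g = 7.625×0.3125 = 2.3828 in². φR_n = 0.90 × 50 × 2.3828 = 107.2 kips.
Governing: min(187.8, 272.5, 141.7, 81.9, 107.2) = 81.9 kips → net-section rupture.

81.9 kips (net-section rupture governs)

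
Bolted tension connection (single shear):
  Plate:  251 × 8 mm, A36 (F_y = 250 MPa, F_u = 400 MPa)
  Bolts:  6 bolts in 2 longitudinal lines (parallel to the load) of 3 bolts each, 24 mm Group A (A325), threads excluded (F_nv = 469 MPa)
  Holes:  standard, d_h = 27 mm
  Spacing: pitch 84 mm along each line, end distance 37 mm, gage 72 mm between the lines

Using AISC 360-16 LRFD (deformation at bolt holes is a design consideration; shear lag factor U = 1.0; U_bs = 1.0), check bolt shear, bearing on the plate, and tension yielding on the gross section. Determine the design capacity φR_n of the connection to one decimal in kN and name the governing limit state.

451.8 kN (gross-section yield governs)

Bolt shear: A_b = π(24)²/4 = 452.39 mm². φR_n = 0.75 × 469 × 452.39 × 6 × 1 = 954.8 kN.
Bearing (8 mm plate, F_u = 400 MPa): end bolts L_c = 37 − 27/2 = 23.5, R_n = min(1.2×23.5×8×400, 2.4×24×8×400) = 90.24 kN/bolt; interior L_c = 84 − 27 = 57, R_n = 184.32 kN/bolt. φR_n = 0.75 × (2×90.24 + 4×184.32) = 688.3 kN.
Tension yield (gross): A_g = 251×8 = 2008 mm². φR_n = 0.90 × 250 × 2008 = 451.8 kN.
Governing: min(954.8, 688.3, 451.8) = 451.8 kN → gross-section yield.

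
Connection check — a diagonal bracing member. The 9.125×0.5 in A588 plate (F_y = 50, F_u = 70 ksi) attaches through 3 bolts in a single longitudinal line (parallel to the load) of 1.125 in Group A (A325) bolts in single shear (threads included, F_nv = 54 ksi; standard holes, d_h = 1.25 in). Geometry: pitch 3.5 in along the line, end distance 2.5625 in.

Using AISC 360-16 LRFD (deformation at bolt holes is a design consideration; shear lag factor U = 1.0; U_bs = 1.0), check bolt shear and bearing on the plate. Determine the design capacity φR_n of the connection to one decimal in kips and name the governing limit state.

120.8 kips (bolt shear governs)

Bolt shear: A_b = π(1.125)²/4 = 0.99402 in². φR_n = 0.75 × 54 × 0.99402 × 3 × 1 = 120.8 kips.
Bearing (0.5 in plate, F_u = 70 ksi): end bolts L_c = 2.5625 − 1.25/2 = 1.9375, R_n = min(1.2×1.9375×0.5×70, 2.4×1.125×0.5×70) = 81.375 kips/bolt; interior L_c = 3.5 − 1.25 = 2.25, R_n = 94.5 kips/bolt. φR_n = 0.75 × (1×81.375 + 2×94.5) = 202.8 kips.
Governing: min(120.8, 202.8) = 120.8 kips → bolt shear.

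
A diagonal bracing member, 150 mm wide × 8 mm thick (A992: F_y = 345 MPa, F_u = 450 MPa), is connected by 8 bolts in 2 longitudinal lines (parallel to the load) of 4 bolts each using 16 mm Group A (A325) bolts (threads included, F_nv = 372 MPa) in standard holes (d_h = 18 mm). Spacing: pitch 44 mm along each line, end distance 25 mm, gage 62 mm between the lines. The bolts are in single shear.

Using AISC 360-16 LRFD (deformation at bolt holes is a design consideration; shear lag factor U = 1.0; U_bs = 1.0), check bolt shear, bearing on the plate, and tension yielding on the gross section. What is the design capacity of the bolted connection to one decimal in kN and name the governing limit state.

372.6 kN (gross-section yield governs)

Bolt shear: A_b = π(16)²/4 = 201.06 mm². φR_n = 0.75 × 372 × 201.06 × 8 × 1 = 448.8 kN.
Bearing (8 mm plate, F_u = 450 MPa): end bolts L_c = 25 − 18/2 = 16, R_n = min(1.2×16×8×450, 2.4×16×8×450) = 69.12 kN/bolt; interior L_c = 44 − 18 = 26, R_n = 112.32 kN/bolt. φR_n = 0.75 × (2×69.12 + 6×112.32) = 609.1 kN.
Tension yield (gross): A_g = 150×8 = 1200 mm². φR_n = 0.90 × 345 × 1200 = 372.6 kN.
Governing: min(448.8, 609.1, 372.6) = 372.6 kN → gross-section yield.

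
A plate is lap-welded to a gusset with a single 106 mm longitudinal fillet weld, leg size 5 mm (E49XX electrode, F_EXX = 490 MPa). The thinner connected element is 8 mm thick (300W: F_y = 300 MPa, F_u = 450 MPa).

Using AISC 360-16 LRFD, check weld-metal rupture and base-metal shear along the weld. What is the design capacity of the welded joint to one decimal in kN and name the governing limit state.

Weld metal: throat = 0.707×5 = 3.535 mm, L = 106 mm. φR_n = 0.75 × 0.6 × 490 × 3.535 × 106 = 82.6 kN.
Base metal shear (8 mm plate): yield φR_n = 1.0×0.6×300×8×106 = 152.6 kN; rupture φR_n = 0.75×0.6×450×8×106 = 171.7 kN; take 152.6 kN (yield).
Governing: min(82.6, 152.6) = 82.6 kN → weld metal.

82.6 kN (weld metal governs)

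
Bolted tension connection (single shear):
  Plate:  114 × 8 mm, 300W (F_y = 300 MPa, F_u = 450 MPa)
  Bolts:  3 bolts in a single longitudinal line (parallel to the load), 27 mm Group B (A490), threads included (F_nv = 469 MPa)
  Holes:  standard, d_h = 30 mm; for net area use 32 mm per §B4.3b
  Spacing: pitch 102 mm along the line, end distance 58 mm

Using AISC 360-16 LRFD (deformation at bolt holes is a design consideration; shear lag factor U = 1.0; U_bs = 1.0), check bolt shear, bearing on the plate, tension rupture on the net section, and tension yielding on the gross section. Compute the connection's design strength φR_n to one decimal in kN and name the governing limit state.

Bolt shear: A_b = π(27)²/4 = 572.56 mm². φR_n = 0.75 × 469 × 572.56 × 3 × 1 = 604.2 kN.
Bearing (8 mm plate, F_u = 450 MPa): end bolts L_c = 58 − 30/2 = 43, R_n = min(1.2×43×8×450, 2.4×27×8×450) = 185.76 kN/bolt; interior L_c = 102 − 30 = 72, R_n = 233.28 kN/bolt. φR_n = 0.75 × (1×185.76 + 2×233.28) = 489.2 kN.
Tension rupture (net): A_n = (114 − 1×32)×8 = 656 mm² (U = 1.0, A_e = A_n). φR_n = 0.75 × 450 × 656 = 221.4 kN.
Tension yield (gross): A_g = 114×8 = 912 mm². φR_n = 0.90 × 300 × 912 = 246.2 kN.
Governing: min(604.2, 489.2, 221.4, 246.2) = 221.4 kN → net-section rupture.

221.4 kN (net-section rupture governs)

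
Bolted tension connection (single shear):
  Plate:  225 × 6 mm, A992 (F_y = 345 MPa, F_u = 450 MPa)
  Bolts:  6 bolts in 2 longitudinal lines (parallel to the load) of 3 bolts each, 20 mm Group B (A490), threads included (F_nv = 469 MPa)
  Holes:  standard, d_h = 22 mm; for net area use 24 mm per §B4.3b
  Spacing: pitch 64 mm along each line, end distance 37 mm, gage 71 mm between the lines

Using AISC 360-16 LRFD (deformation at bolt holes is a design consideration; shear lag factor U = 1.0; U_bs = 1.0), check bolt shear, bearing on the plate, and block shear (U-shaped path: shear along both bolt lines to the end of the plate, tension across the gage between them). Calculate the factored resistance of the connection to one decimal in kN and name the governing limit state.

Bolt shear: A_b = π(20)²/4 = 314.16 mm². φR_n = 0.75 × 469 × 314.16 × 6 × 1 = 663.0 kN.
Bearing (6 mm plate, F_u = 450 MPa): end bolts L_c = 37 − 22/2 = 26, R_n = min(1.2×26×6×450, 2.4×20×6×450) = 84.24 kN/bolt; interior L_c = 64 − 22 = 42, R_n = 129.6 kN/bolt. φR_n = 0.75 × (2×84.24 + 4×129.6) = 515.2 kN.
Block shear: shear path 2×[37+2×64] = 2×165 mm, A_gv = 1980, A_nv = 2×(165 − 2.5×24)×6 = 1260 mm²; tension across gage: (71 − 1×24)×6 = 282 mm². R_n = min(0.6×450×1260, 0.6×345×1980) + 1.0×450×282 = min(340.2, 409.86) + 126.9 = 467.1 kN. φR_n = 0.75 × 467.1 = 350.3 kN.
Governing: min(663.0, 515.2, 350.3) = 350.3 kN → block shear.

350.3 kN (block shear governs)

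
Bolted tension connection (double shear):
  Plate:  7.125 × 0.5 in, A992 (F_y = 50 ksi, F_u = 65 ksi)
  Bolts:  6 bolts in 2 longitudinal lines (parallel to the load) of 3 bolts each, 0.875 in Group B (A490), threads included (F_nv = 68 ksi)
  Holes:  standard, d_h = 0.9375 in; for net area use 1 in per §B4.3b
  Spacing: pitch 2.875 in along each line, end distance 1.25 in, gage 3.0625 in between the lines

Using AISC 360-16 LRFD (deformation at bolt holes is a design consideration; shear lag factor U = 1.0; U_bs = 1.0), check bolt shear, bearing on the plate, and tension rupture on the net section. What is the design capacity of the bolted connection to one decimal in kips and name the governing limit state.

124.9 kips (net-section rupture governs)

Bolt shear: A_b = π(0.875)²/4 = 0.60132 in². φR_n = 0.75 × 68 × 0.60132 × 6 × 2 = 368.0 kips.
Bearing (0.5 in plate, F_u = 65 ksi): end bolts L_c = 1.25 − 0.9375/2 = 0.78125, R_n = min(1.2×0.78125×0.5×65, 2.4×0.875×0.5×65) = 30.469 kips/bolt; interior L_c = 2.875 − 0.9375 = 1.9375, R_n = 68.25 kips/bolt. φR_n = 0.75 × (2×30.469 + 4×68.25) = 250.5 kips.
Tension rupture (net): A_n = (7.125 − 2×1)×0.5 = 2.5625 in² (U = 1.0, A_e = A_n). φR_n = 0.75 × 65 × 2.5625 = 124.9 kips.
Governing: min(368.0, 250.5, 124.9) = 124.9 kips → net-section rupture.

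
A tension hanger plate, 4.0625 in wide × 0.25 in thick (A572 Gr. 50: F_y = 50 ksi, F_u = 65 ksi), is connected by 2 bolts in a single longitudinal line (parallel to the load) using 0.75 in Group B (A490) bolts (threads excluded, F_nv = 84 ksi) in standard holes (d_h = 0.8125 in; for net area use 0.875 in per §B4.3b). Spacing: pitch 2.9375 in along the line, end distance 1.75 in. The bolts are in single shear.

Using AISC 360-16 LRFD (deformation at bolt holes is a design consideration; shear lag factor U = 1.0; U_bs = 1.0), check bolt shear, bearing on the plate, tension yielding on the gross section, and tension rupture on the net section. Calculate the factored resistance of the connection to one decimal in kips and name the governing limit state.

38.8 kips (net-section rupture governs)

Bolt shear: A_b = π(0.75)²/4 = 0.44179 in². φR_n = 0.75 × 84 × 0.44179 × 2 × 1 = 55.7 kips.
Bearing (0.25 in plate, F_u = 65 ksi): end bolts L_c = 1.75 − 0.8125/2 = 1.34375, R_n = min(1.2×1.34375×0.25×65, 2.4×0.75×0.25×65) = 26.203 kips/bolt; interior L_c = 2.9375 − 0.8125 = 2.125, R_n = 29.25 kips/bolt. φR_n = 0.75 × (1×26.203 + 1×29.25) = 41.6 kips.
Tension yield (gross): A_g = 4.0625×0.25 = 1.0156 in². φR_n = 0.90 × 50 × 1.0156 = 45.7 kips.
Tension rupture (net): A_n = (4.0625 − 1×0.875)×0.25 = 0.79688 in² (U = 1.0, A_e = A_n). φR_n = 0.75 × 65 × 0.79688 = 38.8 kips.
Governing: min(55.7, 41.6, 45.7, 38.8) = 38.8 kips → net-section rupture.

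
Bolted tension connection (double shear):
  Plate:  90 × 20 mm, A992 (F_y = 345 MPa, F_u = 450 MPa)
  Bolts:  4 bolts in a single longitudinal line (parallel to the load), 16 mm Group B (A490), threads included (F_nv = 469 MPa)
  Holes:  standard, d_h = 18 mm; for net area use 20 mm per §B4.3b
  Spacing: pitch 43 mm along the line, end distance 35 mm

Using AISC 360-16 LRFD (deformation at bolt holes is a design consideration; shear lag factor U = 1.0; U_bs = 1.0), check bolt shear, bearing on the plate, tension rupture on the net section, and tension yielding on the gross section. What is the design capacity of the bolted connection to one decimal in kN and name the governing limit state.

472.5 kN (net-section rupture governs)

Bolt shear: A_b = π(16)²/4 = 201.06 mm². φR_n = 0.75 × 469 × 201.06 × 4 × 2 = 565.8 kN.
Bearing (20 mm plate, F_u = 450 MPa): end bolts L_c = 35 − 18/2 = 26, R_n = min(1.2×26×20×450, 2.4×16×20×450) = 280.8 kN/bolt; interior L_c = 43 − 18 = 25, R_n = 270 kN/bolt. φR_n = 0.75 × (1×280.8 + 3×270) = 818.1 kN.
Tension rupture (net): A_n = (90 − 1×20)×20 = 1400 mm² (U = 1.0, A_e = A_n). φR_n = 0.75 × 450 × 1400 = 472.5 kN.
Tension yield (gross): A_g = 90×20 = 1800 mm². φR_n = 0.90 × 345 × 1800 = 558.9 kN.
Governing: min(565.8, 818.1, 472.5, 558.9) = 472.5 kN → net-section rupture.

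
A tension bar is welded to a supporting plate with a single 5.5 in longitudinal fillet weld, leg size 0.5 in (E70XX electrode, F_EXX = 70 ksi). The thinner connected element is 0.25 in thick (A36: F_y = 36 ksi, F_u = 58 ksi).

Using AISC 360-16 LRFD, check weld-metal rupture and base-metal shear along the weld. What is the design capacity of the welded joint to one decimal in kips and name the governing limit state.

Weld metal: throat = 0.707×0.5 = 0.3535 in, L = 5.5 in. φR_n = 0.75 × 0.6 × 70 × 0.3535 × 5.5 = 61.2 kips.
Base metal shear (0.25 in plate): yield φR_n = 1.0×0.6×36×0.25×5.5 = 29.7 kips; rupture φR_n = 0.75×0.6×58×0.25×5.5 = 35.9 kips; take 29.7 kips (yield).
Governing: min(61.2, 29.7) = 29.7 kips → base-metal shear.

29.7 kips (base-metal shear governs)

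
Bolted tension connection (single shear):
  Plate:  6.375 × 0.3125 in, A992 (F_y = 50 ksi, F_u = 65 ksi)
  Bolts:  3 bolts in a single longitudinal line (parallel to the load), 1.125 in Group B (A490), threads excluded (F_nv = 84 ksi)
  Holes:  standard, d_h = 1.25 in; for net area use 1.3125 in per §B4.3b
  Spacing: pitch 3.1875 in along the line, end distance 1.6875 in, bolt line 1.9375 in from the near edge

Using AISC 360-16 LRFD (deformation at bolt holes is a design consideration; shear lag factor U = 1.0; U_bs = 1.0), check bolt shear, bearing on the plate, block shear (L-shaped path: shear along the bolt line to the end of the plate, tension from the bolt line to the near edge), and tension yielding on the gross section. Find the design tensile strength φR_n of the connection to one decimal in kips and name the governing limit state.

Bolt shear: A_b = π(1.125)²/4 = 0.99402 in². φR_n = 0.75 × 84 × 0.99402 × 3 × 1 = 187.9 kips.
Bearing (0.3125 in plate, F_u = 65 ksi): end bolts L_c = 1.6875 − 1.25/2 = 1.0625, R_n = min(1.2×1.0625×0.3125×65, 2.4×1.125×0.3125×65) = 25.898 kips/bolt; interior L_c = 3.1875 − 1.25 = 1.9375, R_n = 47.227 kips/bolt. φR_n = 0.75 × (1×25.898 + 2×47.227) = 90.3 kips.
Block shear: shear path 1×[1.6875+2×3.1875] = 1×8.0625 in, A_gv = 2.5195, A_nv = 1×(8.0625 − 2.5×1.3125)×0.3125 = 1.4941 in²; tension to near edge: (1.9375 − 0.5×1.3125)×0.3125 = 0.40039 in². R_n = min(0.6×65×1.4941, 0.6×50×2.5195) + 1.0×65×0.40039 = min(58.27, 75.585) + 26.025 = 84.295 kips. φR_n = 0.75 × 84.295 = 63.2 kips.
Tension yield (gross): A_g = 6.375×0.3125 = 1.9922 in². φR_n = 0.90 × 50 × 1.9922 = 89.6 kips.
Governing: min(187.9, 90.3, 63.2, 89.6) = 63.2 kips → block shear.

63.2 kips (block shear governs)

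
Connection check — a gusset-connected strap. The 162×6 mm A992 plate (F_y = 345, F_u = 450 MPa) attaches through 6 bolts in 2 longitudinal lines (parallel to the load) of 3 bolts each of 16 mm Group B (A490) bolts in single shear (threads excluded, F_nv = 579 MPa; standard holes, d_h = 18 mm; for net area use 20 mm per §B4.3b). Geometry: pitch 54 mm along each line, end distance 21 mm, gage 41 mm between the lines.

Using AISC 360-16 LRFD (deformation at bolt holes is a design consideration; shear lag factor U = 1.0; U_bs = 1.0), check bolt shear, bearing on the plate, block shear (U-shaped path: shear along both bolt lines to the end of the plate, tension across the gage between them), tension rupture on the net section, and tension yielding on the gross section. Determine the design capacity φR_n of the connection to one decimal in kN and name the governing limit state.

234.5 kN (block shear governs)

Bolt shear: A_b = π(16)²/4 = 201.06 mm². φR_n = 0.75 × 579 × 201.06 × 6 × 1 = 523.9 kN.
Bearing (6 mm plate, F_u = 450 MPa): end bolts L_c = 21 − 18/2 = 12, R_n = min(1.2×12×6×450, 2.4×16×6×450) = 38.88 kN/bolt; interior L_c = 54 − 18 = 36, R_n = 103.68 kN/bolt. φR_n = 0.75 × (2×38.88 + 4×103.68) = 369.4 kN.
Block shear: shear path 2×[21+2×54] = 2×129 mm, A_gv = 1548, A_nv = 2×(129 − 2.5×20)×6 = 948 mm²; tension across gage: (41 − 1×20)×6 = 126 mm². R_n = min(0.6×450×948, 0.6×345×1548) + 1.0×450×126 = min(255.96, 320.44) + 56.7 = 312.66 kN. φR_n = 0.75 × 312.66 = 234.5 kN.
Tension rupture (net): A_n = (162 − 2×20)×6 = 732 mm² (U = 1.0, A_e = A_n). φR_n = 0.75 × 450 × 732 = 247.1 kN.
Tension yield (gross): A_g = 162×6 = 972 mm². φR_n = 0.90 × 345 × 972 = 301.8 kN.
Governing: min(523.9, 369.4, 234.5, 247.1, 301.8) = 234.5 kN → block shear.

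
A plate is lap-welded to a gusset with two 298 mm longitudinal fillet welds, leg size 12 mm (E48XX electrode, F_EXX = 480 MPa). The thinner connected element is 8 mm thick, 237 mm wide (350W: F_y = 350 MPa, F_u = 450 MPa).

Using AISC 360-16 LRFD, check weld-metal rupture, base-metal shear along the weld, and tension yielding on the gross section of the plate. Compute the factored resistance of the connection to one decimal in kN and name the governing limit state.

597.2 kN (gross-section yield governs)

Weld metal: throat = 0.707×12 = 8.484 mm, L = 2×298 = 596 mm. φR_n = 0.75 × 0.6 × 480 × 8.484 × 596 = 1092.2 kN.
Base metal shear (8 mm plate): yield φR_n = 1.0×0.6×350×8×596 = 1001.3 kN; rupture φR_n = 0.75×0.6×450×8×596 = 965.5 kN; take 965.5 kN (rupture).
Tension yield (gross): A_g = 237×8 = 1896 mm². φR_n = 0.90 × 350 × 1896 = 597.2 kN.
Governing: min(1092.2, 965.5, 597.2) = 597.2 kN → gross-section yield.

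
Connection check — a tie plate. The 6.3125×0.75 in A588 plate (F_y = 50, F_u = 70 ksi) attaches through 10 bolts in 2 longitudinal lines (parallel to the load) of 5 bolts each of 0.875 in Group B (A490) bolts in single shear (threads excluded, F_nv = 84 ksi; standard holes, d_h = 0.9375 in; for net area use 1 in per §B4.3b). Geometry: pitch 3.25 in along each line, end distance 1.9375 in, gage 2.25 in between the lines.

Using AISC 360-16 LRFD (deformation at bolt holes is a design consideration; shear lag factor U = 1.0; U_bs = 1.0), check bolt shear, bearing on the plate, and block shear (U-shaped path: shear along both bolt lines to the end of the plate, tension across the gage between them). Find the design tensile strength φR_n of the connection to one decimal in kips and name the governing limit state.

Bolt shear: A_b = π(0.875)²/4 = 0.60132 in². φR_n = 0.75 × 84 × 0.60132 × 10 × 1 = 378.8 kips.
Bearing (0.75 in plate, F_u = 70 ksi): end bolts L_c = 1.9375 − 0.9375/2 = 1.46875, R_n = min(1.2×1.46875×0.75×70, 2.4×0.875×0.75×70) = 92.531 kips/bolt; interior L_c = 3.25 − 0.9375 = 2.3125, R_n = 110.25 kips/bolt. φR_n = 0.75 × (2×92.531 + 8×110.25) = 800.3 kips.
Block shear: shear path 2×[1.9375+4×3.25] = 2×14.9375 in, A_gv = 22.406, A_nv = 2×(14.9375 − 4.5×1)×0.75 = 15.656 in²; tension across gage: (2.25 − 1×1)×0.75 = 0.9375 in². R_n = min(0.6×70×15.656, 0.6×50×22.406) + 1.0×70×0.9375 = min(657.55, 672.18) + 65.625 = 723.18 kips. φR_n = 0.75 × 723.18 = 542.4 kips.
Governing: min(378.8, 800.3, 542.4) = 378.8 kips → bolt shear.

378.8 kips (bolt shear governs)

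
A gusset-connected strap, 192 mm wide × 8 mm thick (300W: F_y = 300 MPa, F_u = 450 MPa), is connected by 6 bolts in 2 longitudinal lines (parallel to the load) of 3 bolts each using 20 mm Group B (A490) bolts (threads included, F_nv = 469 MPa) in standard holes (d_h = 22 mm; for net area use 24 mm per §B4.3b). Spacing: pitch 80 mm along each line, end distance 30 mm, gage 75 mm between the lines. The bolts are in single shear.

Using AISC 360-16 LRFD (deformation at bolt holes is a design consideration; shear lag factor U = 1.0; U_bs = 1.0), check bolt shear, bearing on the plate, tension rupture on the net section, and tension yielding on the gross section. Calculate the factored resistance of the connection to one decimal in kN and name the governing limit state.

388.8 kN (net-section rupture governs)

Bolt shear: A_b = π(20)²/4 = 314.16 mm². φR_n = 0.75 × 469 × 314.16 × 6 × 1 = 663.0 kN.
Bearing (8 mm plate, F_u = 450 MPa): end bolts L_c = 30 − 22/2 = 19, R_n = min(1.2×19×8×450, 2.4×20×8×450) = 82.08 kN/bolt; interior L_c = 80 − 22 = 58, R_n = 172.8 kN/bolt. φR_n = 0.75 × (2×82.08 + 4×172.8) = 641.5 kN.
Tension rupture (net): A_n = (192 − 2×24)×8 = 1152 mm² (U = 1.0, A_e = A_n). φR_n = 0.75 × 450 × 1152 = 388.8 kN.
Tension yield (gross): A_g = 192×8 = 1536 mm². φR_n = 0.90 × 300 × 1536 = 414.7 kN.
Governing: min(663.0, 641.5, 388.8, 414.7) = 388.8 kN → net-section rupture.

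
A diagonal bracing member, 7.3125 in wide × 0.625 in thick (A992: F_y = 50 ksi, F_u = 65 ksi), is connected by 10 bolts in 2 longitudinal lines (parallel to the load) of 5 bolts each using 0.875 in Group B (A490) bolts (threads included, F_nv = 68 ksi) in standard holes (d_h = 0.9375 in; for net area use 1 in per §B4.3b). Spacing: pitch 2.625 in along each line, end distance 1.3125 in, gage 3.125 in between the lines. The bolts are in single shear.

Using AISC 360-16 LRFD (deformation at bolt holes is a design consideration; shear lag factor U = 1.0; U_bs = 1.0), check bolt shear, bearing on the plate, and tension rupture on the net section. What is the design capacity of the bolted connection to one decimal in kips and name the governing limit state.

161.9 kips (net-section rupture governs)

Bolt shear: A_b = π(0.875)²/4 = 0.60132 in². φR_n = 0.75 × 68 × 0.60132 × 10 × 1 = 306.7 kips.
Bearing (0.625 in plate, F_u = 65 ksi): end bolts L_c = 1.3125 − 0.9375/2 = 0.84375, R_n = min(1.2×0.84375×0.625×65, 2.4×0.875×0.625×65) = 41.133 kips/bolt; interior L_c = 2.625 − 0.9375 = 1.6875, R_n = 82.266 kips/bolt. φR_n = 0.75 × (2×41.133 + 8×82.266) = 555.3 kips.
Tension rupture (net): A_n = (7.3125 − 2×1)×0.625 = 3.3203 in² (U = 1.0, A_e = A_n). φR_n = 0.75 × 65 × 3.3203 = 161.9 kips.
Governing: min(306.7, 555.3, 161.9) = 161.9 kips → net-section rupture.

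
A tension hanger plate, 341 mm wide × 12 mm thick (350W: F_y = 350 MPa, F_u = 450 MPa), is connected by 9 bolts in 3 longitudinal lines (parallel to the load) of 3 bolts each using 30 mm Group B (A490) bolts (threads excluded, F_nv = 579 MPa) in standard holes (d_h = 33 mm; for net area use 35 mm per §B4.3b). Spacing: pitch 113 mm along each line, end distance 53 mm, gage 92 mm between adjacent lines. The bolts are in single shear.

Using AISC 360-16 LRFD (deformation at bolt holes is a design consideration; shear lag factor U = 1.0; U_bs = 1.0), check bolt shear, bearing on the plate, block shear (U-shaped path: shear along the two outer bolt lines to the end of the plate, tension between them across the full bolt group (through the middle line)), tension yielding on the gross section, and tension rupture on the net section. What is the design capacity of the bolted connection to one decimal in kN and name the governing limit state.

955.8 kN (net-section rupture governs)

Bolt shear: A_b = π(30)²/4 = 706.86 mm². φR_n = 0.75 × 579 × 706.86 × 9 × 1 = 2762.6 kN.
Bearing (12 mm plate, F_u = 450 MPa): end bolts L_c = 53 − 33/2 = 36.5, R_n = min(1.2×36.5×12×450, 2.4×30×12×450) = 236.52 kN/bolt; interior L_c = 113 − 33 = 80, R_n = 388.8 kN/bolt. φR_n = 0.75 × (3×236.52 + 6×388.8) = 2281.8 kN.
Block shear: shear path 2×[53+2×113] = 2×279 mm, A_gv = 6696, A_nv = 2×(279 − 2.5×35)×12 = 4596 mm²; tension across gage: (184 − 2×35)×12 = 1368 mm². R_n = min(0.6×450×4596, 0.6×350×6696) + 1.0×450×1368 = min(1240.9, 1406.2) + 615.6 = 1856.5 kN. φR_n = 0.75 × 1856.5 = 1392.4 kN.
Tension yield (gross): A_g = 341×12 = 4092 mm². φR_n = 0.90 × 350 × 4092 = 1289.0 kN.
Tension rupture (net): A_n = (341 − 3×35)×12 = 2832 mm² (U = 1.0, A_e = A_n). φR_n = 0.75 × 450 × 2832 = 955.8 kN.
Governing: min(2762.6, 2281.8, 1392.4, 1289.0, 955.8) = 955.8 kN → net-section rupture.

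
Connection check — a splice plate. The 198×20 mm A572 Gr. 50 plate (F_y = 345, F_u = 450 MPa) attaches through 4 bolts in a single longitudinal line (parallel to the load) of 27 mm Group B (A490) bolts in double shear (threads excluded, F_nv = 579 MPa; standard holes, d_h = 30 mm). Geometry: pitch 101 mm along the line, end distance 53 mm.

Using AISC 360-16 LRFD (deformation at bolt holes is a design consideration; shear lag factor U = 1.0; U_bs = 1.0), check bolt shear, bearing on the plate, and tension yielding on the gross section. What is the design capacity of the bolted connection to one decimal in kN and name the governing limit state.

1229.6 kN (gross-section yield governs)

Bolt shear: A_b = π(27)²/4 = 572.56 mm². φR_n = 0.75 × 579 × 572.56 × 4 × 2 = 1989.1 kN.
Bearing (20 mm plate, F_u = 450 MPa): end bolts L_c = 53 − 30/2 = 38, R_n = min(1.2×38×20×450, 2.4×27×20×450) = 410.4 kN/bolt; interior L_c = 101 − 30 = 71, R_n = 583.2 kN/bolt. φR_n = 0.75 × (1×410.4 + 3×583.2) = 1620.0 kN.
Tension yield (gross): A_g = 198×20 = 3960 mm². φR_n = 0.90 × 345 × 3960 = 1229.6 kN.
Governing: min(1989.1, 1620.0, 1229.6) = 1229.6 kN → gross-section yield.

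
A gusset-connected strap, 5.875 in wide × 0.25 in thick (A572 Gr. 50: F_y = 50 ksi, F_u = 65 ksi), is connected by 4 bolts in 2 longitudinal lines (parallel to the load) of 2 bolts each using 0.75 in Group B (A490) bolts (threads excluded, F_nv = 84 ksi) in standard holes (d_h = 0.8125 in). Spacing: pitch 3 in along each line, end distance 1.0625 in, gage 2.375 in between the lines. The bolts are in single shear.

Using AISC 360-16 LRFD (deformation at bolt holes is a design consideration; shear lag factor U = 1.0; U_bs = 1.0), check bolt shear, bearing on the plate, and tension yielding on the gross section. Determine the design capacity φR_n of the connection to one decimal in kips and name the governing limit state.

Bolt shear: A_b = π(0.75)²/4 = 0.44179 in². φR_n = 0.75 × 84 × 0.44179 × 4 × 1 = 111.3 kips.
Bearing (0.25 in plate, F_u = 65 ksi): end bolts L_c = 1.0625 − 0.8125/2 = 0.65625, R_n = min(1.2×0.65625×0.25×65, 2.4×0.75×0.25×65) = 12.797 kips/bolt; interior L_c = 3 − 0.8125 = 2.1875, R_n = 29.25 kips/bolt. φR_n = 0.75 × (2×12.797 + 2×29.25) = 63.1 kips.
Tension yield (gross): A_g = 5.875×0.25 = 1.4688 in². φR_n = 0.90 × 50 × 1.4688 = 66.1 kips.
Governing: min(111.3, 63.1, 66.1) = 63.1 kips → bearing.

63.1 kips (bearing governs)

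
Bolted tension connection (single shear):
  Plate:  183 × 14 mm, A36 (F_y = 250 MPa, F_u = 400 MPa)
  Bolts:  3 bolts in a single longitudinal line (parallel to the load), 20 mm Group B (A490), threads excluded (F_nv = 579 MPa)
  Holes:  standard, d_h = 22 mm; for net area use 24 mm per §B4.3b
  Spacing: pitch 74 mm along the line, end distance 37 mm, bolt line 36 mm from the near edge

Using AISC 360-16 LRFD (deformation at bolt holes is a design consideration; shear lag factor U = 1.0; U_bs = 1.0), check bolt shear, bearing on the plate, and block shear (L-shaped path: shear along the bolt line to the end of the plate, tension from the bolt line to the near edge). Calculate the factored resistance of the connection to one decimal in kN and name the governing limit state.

392.2 kN (block shear governs)

Bolt shear: A_b = π(20)²/4 = 314.16 mm². φR_n = 0.75 × 579 × 314.16 × 3 × 1 = 409.3 kN.
Bearing (14 mm plate, F_u = 400 MPa): end bolts L_c = 37 − 22/2 = 26, R_n = min(1.2×26×14×400, 2.4×20×14×400) = 174.72 kN/bolt; interior L_c = 74 − 22 = 52, R_n = 268.8 kN/bolt. φR_n = 0.75 × (1×174.72 + 2×268.8) = 534.2 kN.
Block shear: shear path 1×[37+2×74] = 1×185 mm, A_gv = 2590, A_nv = 1×(185 − 2.5×24)×14 = 1750 mm²; tension to near edge: (36 − 0.5×24)×14 = 336 mm². R_n = min(0.6×400×1750, 0.6×250×2590) + 1.0×400×336 = min(420, 388.5) + 134.4 = 522.9 kN. φR_n = 0.75 × 522.9 = 392.2 kN.
Governing: min(409.3, 534.2, 392.2) = 392.2 kN → block shear.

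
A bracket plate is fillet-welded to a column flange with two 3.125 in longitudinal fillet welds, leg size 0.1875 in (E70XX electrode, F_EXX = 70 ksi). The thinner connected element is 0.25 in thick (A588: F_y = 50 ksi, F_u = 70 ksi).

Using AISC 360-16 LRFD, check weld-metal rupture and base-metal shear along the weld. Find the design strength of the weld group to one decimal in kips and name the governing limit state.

26.1 kips (weld metal governs)

Weld metal: throat = 0.707×0.1875 = 0.13256 in, L = 2×3.125 = 6.25 in. φR_n = 0.75 × 0.6 × 70 × 0.13256 × 6.25 = 26.1 kips.
Base metal shear (0.25 in plate): yield φR_n = 1.0×0.6×50×0.25×6.25 = 46.9 kips; rupture φR_n = 0.75×0.6×70×0.25×6.25 = 49.2 kips; take 46.9 kips (yield).
Governing: min(26.1, 46.9) = 26.1 kips → weld metal.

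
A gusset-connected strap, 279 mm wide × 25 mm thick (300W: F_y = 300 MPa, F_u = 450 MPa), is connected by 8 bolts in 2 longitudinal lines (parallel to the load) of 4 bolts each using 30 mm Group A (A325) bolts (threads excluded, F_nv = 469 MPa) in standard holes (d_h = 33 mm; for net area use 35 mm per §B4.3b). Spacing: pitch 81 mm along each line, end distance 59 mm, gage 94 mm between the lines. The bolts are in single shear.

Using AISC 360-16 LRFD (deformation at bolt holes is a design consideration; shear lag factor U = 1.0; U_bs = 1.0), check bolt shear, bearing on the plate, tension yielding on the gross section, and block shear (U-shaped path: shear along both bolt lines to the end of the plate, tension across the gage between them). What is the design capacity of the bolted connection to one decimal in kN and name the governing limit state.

Bolt shear: A_b = π(30)²/4 = 706.86 mm². φR_n = 0.75 × 469 × 706.86 × 8 × 1 = 1989.1 kN.
Bearing (25 mm plate, F_u = 450 MPa): end bolts L_c = 59 − 33/2 = 42.5, R_n = min(1.2×42.5×25×450, 2.4×30×25×450) = 573.75 kN/bolt; interior L_c = 81 − 33 = 48, R_n = 648 kN/bolt. φR_n = 0.75 × (2×573.75 + 6×648) = 3776.6 kN.
Tension yield (gross): A_g = 279×25 = 6975 mm². φR_n = 0.90 × 300 × 6975 = 1883.3 kN.
Block shear: shear path 2×[59+3×81] = 2×302 mm, A_gv = 15100, A_nv = 2×(302 − 3.5×35)×25 = 8975 mm²; tension across gage: (94 − 1×35)×25 = 1475 mm². R_n = min(0.6×450×8975, 0.6×300×15100) + 1.0×450×1475 = min(2423.3, 2718) + 663.75 = 3087.1 kN. φR_n = 0.75 × 3087.1 = 2315.3 kN.
Governing: min(1989.1, 3776.6, 1883.3, 2315.3) = 1883.3 kN → gross-section yield.

1883.3 kN (gross-section yield governs)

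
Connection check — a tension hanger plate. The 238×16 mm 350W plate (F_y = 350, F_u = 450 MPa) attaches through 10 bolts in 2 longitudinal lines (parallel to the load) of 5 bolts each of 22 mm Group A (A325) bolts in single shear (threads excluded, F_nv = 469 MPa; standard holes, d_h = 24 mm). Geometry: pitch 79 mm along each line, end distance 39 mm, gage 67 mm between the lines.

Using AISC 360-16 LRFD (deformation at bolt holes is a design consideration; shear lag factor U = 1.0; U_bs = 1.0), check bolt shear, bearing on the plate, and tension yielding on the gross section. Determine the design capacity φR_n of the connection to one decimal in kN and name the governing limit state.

Bolt shear: A_b = π(22)²/4 = 380.13 mm². φR_n = 0.75 × 469 × 380.13 × 10 × 1 = 1337.1 kN.
Bearing (16 mm plate, F_u = 450 MPa): end bolts L_c = 39 − 24/2 = 27, R_n = min(1.2×27×16×450, 2.4×22×16×450) = 233.28 kN/bolt; interior L_c = 79 − 24 = 55, R_n = 380.16 kN/bolt. φR_n = 0.75 × (2×233.28 + 8×380.16) = 2630.9 kN.
Tension yield (gross): A_g = 238×16 = 3808 mm². φR_n = 0.90 × 350 × 3808 = 1199.5 kN.
Governing: min(1337.1, 2630.9, 1199.5) = 1199.5 kN → gross-section yield.

1199.5 kN (gross-section yield governs)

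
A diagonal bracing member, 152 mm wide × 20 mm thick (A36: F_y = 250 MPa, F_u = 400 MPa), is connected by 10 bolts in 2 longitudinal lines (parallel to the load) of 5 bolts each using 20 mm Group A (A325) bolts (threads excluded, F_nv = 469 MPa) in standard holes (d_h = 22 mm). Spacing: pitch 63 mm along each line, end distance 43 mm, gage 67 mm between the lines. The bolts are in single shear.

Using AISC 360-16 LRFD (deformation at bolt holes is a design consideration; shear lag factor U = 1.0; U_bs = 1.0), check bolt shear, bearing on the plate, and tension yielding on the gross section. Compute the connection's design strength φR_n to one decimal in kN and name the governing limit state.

Bolt shear: A_b = π(20)²/4 = 314.16 mm². φR_n = 0.75 × 469 × 314.16 × 10 × 1 = 1105.1 kN.
Bearing (20 mm plate, F_u = 400 MPa): end bolts L_c = 43 − 22/2 = 32, R_n = min(1.2×32×20×400, 2.4×20×20×400) = 307.2 kN/bolt; interior L_c = 63 − 22 = 41, R_n = 384 kN/bolt. φR_n = 0.75 × (2×307.2 + 8×384) = 2764.8 kN.
Tension yield (gross): A_g = 152×20 = 3040 mm². φR_n = 0.90 × 250 × 3040 = 684.0 kN.
Governing: min(1105.1, 2764.8, 684.0) = 684.0 kN → gross-section yield.

684.0 kN (gross-section yield governs)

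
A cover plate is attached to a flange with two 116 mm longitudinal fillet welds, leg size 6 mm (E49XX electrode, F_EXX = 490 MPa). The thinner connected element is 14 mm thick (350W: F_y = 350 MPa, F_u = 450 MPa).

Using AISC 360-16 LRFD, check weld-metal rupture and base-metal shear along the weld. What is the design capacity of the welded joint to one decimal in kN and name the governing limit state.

217.0 kN (weld metal governs)

Weld metal: throat = 0.707×6 = 4.242 mm, L = 2×116 = 232 mm. φR_n = 0.75 × 0.6 × 490 × 4.242 × 232 = 217.0 kN.
Base metal shear (14 mm plate): yield φR_n = 1.0×0.6×350×14×232 = 682.1 kN; rupture φR_n = 0.75×0.6×450×14×232 = 657.7 kN; take 657.7 kN (rupture).
Governing: min(217.0, 657.7) = 217.0 kN → weld metal.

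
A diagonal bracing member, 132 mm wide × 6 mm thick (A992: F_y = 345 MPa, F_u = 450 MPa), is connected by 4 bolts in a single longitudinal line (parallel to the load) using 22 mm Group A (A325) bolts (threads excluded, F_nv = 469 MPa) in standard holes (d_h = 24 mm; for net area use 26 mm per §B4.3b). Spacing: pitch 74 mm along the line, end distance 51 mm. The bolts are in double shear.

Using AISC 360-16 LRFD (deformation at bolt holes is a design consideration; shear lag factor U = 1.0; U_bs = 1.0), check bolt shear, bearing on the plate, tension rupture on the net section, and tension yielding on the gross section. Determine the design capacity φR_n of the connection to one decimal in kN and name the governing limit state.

Bolt shear: A_b = π(22)²/4 = 380.13 mm². φR_n = 0.75 × 469 × 380.13 × 4 × 2 = 1069.7 kN.
Bearing (6 mm plate, F_u = 450 MPa): end bolts L_c = 51 − 24/2 = 39, R_n = min(1.2×39×6×450, 2.4×22×6×450) = 126.36 kN/bolt; interior L_c = 74 − 24 = 50, R_n = 142.56 kN/bolt. φR_n = 0.75 × (1×126.36 + 3×142.56) = 415.5 kN.
Tension rupture (net): A_n = (132 − 1×26)×6 = 636 mm² (U = 1.0, A_e = A_n). φR_n = 0.75 × 450 × 636 = 214.7 kN.
Tension yield (gross): A_g = 132×6 = 792 mm². φR_n = 0.90 × 345 × 792 = 245.9 kN.
Governing: min(1069.7, 415.5, 214.7, 245.9) = 214.7 kN → net-section rupture.

214.7 kN (net-section rupture governs)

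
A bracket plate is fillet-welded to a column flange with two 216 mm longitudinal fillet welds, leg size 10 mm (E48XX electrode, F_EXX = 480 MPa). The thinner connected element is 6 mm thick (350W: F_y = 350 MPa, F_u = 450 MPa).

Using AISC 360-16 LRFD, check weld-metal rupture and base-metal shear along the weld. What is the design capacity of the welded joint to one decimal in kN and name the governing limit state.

Weld metal: throat = 0.707×10 = 7.07 mm, L = 2×216 = 432 mm. φR_n = 0.75 × 0.6 × 480 × 7.07 × 432 = 659.7 kN.
Base metal shear (6 mm plate): yield φR_n = 1.0×0.6×350×6×432 = 544.3 kN; rupture φR_n = 0.75×0.6×450×6×432 = 524.9 kN; take 524.9 kN (rupture).
Governing: min(659.7, 524.9) = 524.9 kN → base-metal shear.

524.9 kN (base-metal shear governs)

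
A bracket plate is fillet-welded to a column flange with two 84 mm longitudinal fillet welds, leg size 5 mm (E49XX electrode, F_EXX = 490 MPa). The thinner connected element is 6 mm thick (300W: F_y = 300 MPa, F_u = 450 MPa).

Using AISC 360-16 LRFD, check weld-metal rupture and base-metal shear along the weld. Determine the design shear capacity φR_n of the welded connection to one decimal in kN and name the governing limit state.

Weld metal: throat = 0.707×5 = 3.535 mm, L = 2×84 = 168 mm. φR_n = 0.75 × 0.6 × 490 × 3.535 × 168 = 131.0 kN.
Base metal shear (6 mm plate): yield φR_n = 1.0×0.6×300×6×168 = 181.4 kN; rupture φR_n = 0.75×0.6×450×6×168 = 204.1 kN; take 181.4 kN (yield).
Governing: min(131.0, 181.4) = 131.0 kN → weld metal.

131.0 kN (weld metal governs)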